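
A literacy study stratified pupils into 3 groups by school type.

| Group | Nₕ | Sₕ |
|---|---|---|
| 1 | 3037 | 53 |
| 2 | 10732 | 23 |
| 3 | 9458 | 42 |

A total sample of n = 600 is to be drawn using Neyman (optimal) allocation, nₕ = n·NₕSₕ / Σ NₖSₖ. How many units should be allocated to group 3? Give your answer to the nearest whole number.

296

Σ NₕSₕ = 3037·53 + 10732·23 + 9458·42 = 805033.
Share for 3: 397236/805033 = 0.49344.
n_3 = 600 × 0.49344 = 296.064... → 296.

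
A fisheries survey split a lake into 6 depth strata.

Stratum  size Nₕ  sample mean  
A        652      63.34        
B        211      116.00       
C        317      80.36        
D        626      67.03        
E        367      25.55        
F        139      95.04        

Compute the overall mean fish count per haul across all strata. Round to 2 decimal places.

x̄_st = (Σ Nₕx̄ₕ) / (Σ Nₕ) = (652·63.34 + 211·116.00 + 317·80.36 + 626·67.03 + 367·25.55 + 139·95.04) / 2312
= 155795.99 / 2312 = 67.3858... → 67.39.

67.39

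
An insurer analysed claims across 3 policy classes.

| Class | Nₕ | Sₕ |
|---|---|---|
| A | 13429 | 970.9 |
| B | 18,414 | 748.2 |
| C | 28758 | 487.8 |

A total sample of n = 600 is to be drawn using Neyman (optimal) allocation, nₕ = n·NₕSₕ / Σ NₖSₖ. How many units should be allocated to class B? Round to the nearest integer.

A: NₕSₕ = 13429·970.9 = 13038216.1
B: NₕSₕ = 18414·748.2 = 13777354.8
C: NₕSₕ = 28758·487.8 = 14028152.4
Σ NₕSₕ = 40843723.3.
n_B = 600·13777354.8/40843723.3 = 202.391... → 202.

202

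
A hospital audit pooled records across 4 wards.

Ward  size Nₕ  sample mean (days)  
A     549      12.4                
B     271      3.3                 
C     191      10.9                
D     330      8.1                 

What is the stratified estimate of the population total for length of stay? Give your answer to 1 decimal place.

12456.8

Estimate total by summing Nₕ·x̄ₕ over strata.
549·12.4 + 271·3.3 + 191·10.9 + 330·8.1 = 6807.6 + 894.3 + 2081.9 + 2673 = 12456.8.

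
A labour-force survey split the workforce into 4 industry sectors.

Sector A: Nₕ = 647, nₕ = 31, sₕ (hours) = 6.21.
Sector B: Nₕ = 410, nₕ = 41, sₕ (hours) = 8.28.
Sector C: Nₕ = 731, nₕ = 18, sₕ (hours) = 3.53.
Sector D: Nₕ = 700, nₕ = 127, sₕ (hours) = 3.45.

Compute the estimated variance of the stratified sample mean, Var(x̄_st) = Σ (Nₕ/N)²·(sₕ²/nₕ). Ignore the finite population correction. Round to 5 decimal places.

N = 2488; Wₕ = Nₕ/N.
sector A: (647/2488)²·6.21²/31 = 0.08412582
sector B: (410/2488)²·8.28²/41 = 0.04540919
sector C: (731/2488)²·3.53²/18 = 0.05976004
sector D: (700/2488)²·3.45²/127 = 0.00741873
Sum = 0.19671379 → 0.19671.

0.19671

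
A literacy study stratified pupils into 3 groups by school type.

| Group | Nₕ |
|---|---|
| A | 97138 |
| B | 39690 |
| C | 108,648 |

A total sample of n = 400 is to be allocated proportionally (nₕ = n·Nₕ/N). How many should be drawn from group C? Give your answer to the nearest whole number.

177

N = 97138 + 39690 + 108648 = 245476.
n_C = 400·108648/245476 = 177.041... → 177.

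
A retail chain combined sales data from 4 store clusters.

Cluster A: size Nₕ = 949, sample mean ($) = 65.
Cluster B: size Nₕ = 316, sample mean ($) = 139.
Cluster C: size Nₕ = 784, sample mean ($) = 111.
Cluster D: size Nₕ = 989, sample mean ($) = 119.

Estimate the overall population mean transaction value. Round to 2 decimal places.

x̄_st = (Σ Nₕx̄ₕ) / (Σ Nₕ) = (949·65 + 316·139 + 784·111 + 989·119) / 3038
= 310324 / 3038 = 102.1475... → 102.15.

102.15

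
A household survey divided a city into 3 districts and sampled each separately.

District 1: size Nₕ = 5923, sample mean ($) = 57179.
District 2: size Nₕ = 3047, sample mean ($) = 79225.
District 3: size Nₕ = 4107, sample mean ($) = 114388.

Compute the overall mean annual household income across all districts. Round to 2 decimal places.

N = 13077; weights Wₕ = Nₕ/N = (0.4529, 0.2330, 0.3141).
x̄_st = Σ Wₕ·x̄ₕ = 0.4529·57179 + 0.2330·79225 + 0.3141·114388 ≈ 80283.0395...
→ 80283.04.

80283.04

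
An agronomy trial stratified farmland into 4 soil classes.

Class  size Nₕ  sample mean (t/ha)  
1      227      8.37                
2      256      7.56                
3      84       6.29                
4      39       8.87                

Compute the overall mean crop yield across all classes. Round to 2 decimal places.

N = 227 + 256 + 84 + 39 = 606.
The stratified mean weights each stratum mean by its population share Nₕ/N.
Σ Nₕx̄ₕ = 227·8.37 + 256·7.56 + 84·6.29 + 39·8.87 = 1899.99 + 1935.36 + 528.36 + 345.93 = 4709.64.
Divide by N: 4709.64 / 606 = 7.7717... → 7.77.

7.77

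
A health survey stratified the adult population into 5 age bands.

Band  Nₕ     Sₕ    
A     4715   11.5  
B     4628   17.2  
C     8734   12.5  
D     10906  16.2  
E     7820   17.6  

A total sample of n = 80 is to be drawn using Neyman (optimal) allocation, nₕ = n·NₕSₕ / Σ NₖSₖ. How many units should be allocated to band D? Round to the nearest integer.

25

Σ NₕSₕ = 4715·11.5 + 4628·17.2 + 8734·12.5 + 10906·16.2 + 7820·17.6 = 557308.3.
Share for D: 176677.2/557308.3 = 0.31702.
n_D = 80 × 0.31702 = 25.362... → 25.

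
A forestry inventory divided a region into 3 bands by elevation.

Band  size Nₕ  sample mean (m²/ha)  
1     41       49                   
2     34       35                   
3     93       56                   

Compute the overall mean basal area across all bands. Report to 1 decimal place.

50.0

N = 168; weights Wₕ = Nₕ/N = (0.2440, 0.2024, 0.5536).
x̄_st = Σ Wₕ·x̄ₕ = 0.2440·49 + 0.2024·35 + 0.5536·56 ≈ 50.042...
→ 50.0.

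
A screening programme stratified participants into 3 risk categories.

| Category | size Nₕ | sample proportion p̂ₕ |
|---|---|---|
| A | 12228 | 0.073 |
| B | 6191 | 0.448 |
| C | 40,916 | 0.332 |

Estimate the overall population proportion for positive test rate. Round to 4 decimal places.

0.2907

N = 12228 + 6191 + 40916 = 59335.
Overall proportion = Σ (Nₕ/N)·p̂ₕ.
Σ Nₕp̂ₕ = 892.644 + 2773.568 + 13584.112 = 17250.324.
17250.324 / 59335 = 0.290728... → 0.2907.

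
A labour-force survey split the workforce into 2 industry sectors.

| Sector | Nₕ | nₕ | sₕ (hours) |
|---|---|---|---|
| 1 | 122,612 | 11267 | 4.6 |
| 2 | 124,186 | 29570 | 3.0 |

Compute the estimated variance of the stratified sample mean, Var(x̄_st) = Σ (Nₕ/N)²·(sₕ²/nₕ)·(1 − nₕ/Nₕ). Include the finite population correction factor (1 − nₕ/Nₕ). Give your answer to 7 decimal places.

0.0004797

N = 246798. Term for each stratum: Wₕ²sₕ²/nₕ·(1−nₕ/Nₕ).
Var(x̄_st) = 0.0004209474 + 0.0000587145 = 0.0004796618 → 0.0004797.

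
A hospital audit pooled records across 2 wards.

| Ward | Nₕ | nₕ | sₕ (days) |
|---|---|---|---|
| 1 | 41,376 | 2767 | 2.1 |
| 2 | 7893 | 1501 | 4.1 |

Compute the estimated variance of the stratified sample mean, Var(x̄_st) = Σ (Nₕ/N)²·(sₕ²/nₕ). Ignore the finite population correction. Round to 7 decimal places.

N = 49269; Wₕ = Nₕ/N.
ward 1: (41376/49269)²·2.1²/2767 = 0.0011240327
ward 2: (7893/49269)²·4.1²/1501 = 0.0002874245
Sum = 0.0014114572 → 0.0014115.

0.0014115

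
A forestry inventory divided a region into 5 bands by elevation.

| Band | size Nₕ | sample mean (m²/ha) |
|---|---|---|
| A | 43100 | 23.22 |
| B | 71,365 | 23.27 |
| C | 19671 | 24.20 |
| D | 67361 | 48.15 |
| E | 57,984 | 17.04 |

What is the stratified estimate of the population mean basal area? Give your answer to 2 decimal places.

28.40

N = 259481; weights Wₕ = Nₕ/N = (0.1661, 0.2750, 0.0758, 0.2596, 0.2235).
x̄_st = Σ Wₕ·x̄ₕ = 0.1661·23.22 + 0.2750·23.27 + 0.0758·24.20 + 0.2596·48.15 + 0.2235·17.04 ≈ 28.3989...
→ 28.40.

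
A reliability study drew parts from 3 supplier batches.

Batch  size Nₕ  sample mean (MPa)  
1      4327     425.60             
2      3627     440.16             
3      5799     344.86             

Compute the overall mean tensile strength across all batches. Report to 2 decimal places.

N = 13753; weights Wₕ = Nₕ/N = (0.3146, 0.2637, 0.4217).
x̄_st = Σ Wₕ·x̄ₕ = 0.3146·425.60 + 0.2637·440.16 + 0.4217·344.86 ≈ 395.3955...
→ 395.40.

395.40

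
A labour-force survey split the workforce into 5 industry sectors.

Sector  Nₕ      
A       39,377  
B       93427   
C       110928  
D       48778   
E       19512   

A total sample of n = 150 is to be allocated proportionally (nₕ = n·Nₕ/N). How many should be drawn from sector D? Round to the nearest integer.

Share of sector D = 48778/312022 = 0.15633.
Allocate 150 × 0.15633 = 23.449... → 23.

23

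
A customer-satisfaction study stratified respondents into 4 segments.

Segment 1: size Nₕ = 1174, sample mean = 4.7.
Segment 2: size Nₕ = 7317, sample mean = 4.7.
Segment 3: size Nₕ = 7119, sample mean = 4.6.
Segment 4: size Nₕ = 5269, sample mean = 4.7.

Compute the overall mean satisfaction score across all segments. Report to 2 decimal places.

4.67

N = 1174 + 7317 + 7119 + 5269 = 20879.
Overall mean = Σ (Nₕ/N)·x̄ₕ — weight by population share, not a simple average.
Σ Nₕx̄ₕ = 1174·4.7 + 7317·4.7 + 7119·4.6 + 5269·4.7 = 5517.8 + 34389.9 + 32747.4 + 24764.3 = 97419.4.
Divide by N: 97419.4 / 20879 = 4.6659... → 4.67.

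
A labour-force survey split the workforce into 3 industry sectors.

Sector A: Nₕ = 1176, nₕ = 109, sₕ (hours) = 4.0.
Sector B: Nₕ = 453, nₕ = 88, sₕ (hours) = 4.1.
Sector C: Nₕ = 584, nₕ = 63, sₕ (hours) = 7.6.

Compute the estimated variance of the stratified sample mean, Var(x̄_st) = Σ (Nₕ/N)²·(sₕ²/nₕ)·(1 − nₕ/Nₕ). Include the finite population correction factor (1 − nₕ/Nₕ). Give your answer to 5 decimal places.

N = 2213; Wₕ = Nₕ/N.
sector A: (1176/2213)²·4.0²/109·(1 − 109/1176) = 0.03760992
sector B: (453/2213)²·4.1²/88·(1 − 88/453) = 0.00644931
sector C: (584/2213)²·7.6²/63·(1 − 63/584) = 0.05696058
Sum = 0.10101981 → 0.10102.

0.10102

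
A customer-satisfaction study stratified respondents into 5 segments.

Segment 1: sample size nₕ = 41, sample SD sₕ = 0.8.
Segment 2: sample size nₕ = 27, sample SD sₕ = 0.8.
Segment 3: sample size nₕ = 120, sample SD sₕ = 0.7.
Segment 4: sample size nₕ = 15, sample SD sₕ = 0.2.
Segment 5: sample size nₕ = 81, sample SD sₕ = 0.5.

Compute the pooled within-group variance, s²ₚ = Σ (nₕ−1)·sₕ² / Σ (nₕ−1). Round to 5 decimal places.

Degrees of freedom: 40 + 26 + 119 + 14 + 80 = 279.
Σ(nₕ−1)sₕ² = 40·0.64 + 26·0.64 + 119·0.49 + 14·0.04 + 80·0.25 = 121.11.
s²ₚ = 121.11 / 279 = 0.4340860... → 0.43409.

0.43409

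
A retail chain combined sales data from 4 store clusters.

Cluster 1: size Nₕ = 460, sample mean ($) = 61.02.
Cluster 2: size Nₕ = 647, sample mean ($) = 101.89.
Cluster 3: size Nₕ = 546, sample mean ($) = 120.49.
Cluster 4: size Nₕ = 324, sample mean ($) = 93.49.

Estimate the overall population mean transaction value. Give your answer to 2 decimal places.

96.14

N = 460 + 647 + 546 + 324 = 1977.
The stratified mean weights each stratum mean by its population share Nₕ/N.
Σ Nₕx̄ₕ = 460·61.02 + 647·101.89 + 546·120.49 + 324·93.49 = 28069.2 + 65922.83 + 65787.54 + 30290.76 = 190070.33.
Divide by N: 190070.33 / 1977 = 96.1408... → 96.14.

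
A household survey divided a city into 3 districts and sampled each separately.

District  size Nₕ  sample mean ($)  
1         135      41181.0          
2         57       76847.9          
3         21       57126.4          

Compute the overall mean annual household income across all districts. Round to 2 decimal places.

52297.75

x̄_st = (Σ Nₕx̄ₕ) / (Σ Nₕ) = (135·41181.0 + 57·76847.9 + 21·57126.4) / 213
= 11139419.7 / 213 = 52297.7451... → 52297.75.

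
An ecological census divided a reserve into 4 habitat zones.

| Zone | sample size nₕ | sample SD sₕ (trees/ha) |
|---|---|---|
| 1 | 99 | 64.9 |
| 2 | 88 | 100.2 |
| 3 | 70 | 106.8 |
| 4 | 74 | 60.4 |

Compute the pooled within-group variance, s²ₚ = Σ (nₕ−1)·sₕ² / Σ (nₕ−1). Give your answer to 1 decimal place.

1: (99−1)·64.9² = 98·4212.01 = 412776.98
2: (88−1)·100.2² = 87·10040.04 = 873483.48
3: (70−1)·106.8² = 69·11406.24 = 787030.56
4: (74−1)·60.4² = 73·3648.16 = 266315.68
Numerator = 2339606.7; denominator = Σ(nₕ−1) = 327.
s²ₚ = 2339606.7/327 = 7154.761... → 7154.8.

7154.8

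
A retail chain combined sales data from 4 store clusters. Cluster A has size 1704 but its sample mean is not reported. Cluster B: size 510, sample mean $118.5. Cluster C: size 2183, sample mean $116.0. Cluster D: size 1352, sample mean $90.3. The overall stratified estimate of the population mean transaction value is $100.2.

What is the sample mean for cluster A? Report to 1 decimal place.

82.3

N = 1704 + 510 + 2183 + 1352 = 5749.
Overall total = μ·N = 100.2·5749 = 576049.8.
Subtract the known strata: 510·118.5 + 2183·116.0 + 1352·90.3 = 435748.6.
Remaining total for cluster A: 576049.8 − 435748.6 = 140301.2.
Divide by its size: 140301.2 / 1704 = 82.336... → 82.3.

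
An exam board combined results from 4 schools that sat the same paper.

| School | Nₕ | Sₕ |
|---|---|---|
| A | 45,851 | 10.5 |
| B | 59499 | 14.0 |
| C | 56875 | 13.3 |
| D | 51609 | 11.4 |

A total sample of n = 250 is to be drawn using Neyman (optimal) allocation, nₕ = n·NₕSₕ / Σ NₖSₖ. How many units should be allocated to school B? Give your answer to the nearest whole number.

78

Σ NₕSₕ = 45851·10.5 + 59499·14.0 + 56875·13.3 + 51609·11.4 = 2659201.6.
Share for B: 832986/2659201.6 = 0.31325.
n_B = 250 × 0.31325 = 78.312... → 78.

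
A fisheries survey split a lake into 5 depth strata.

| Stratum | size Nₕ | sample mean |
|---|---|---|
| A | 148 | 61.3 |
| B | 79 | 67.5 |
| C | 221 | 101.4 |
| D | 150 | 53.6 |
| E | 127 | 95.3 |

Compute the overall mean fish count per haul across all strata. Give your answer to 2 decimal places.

N = 148 + 79 + 221 + 150 + 127 = 725.
Weight each subgroup mean by Nₕ/N and sum.
Σ Nₕx̄ₕ = 148·61.3 + 79·67.5 + 221·101.4 + 150·53.6 + 127·95.3 = 9072.4 + 5332.5 + 22409.4 + 8040 + 12103.1 = 56957.4.
Divide by N: 56957.4 / 725 = 78.5619... → 78.56.

78.56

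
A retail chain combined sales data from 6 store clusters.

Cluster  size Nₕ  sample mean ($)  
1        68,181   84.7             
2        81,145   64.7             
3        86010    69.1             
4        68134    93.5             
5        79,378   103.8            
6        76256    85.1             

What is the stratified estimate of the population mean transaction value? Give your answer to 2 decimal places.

82.92

N = 68181 + 81145 + 86010 + 68134 + 79378 + 76256 = 459104.
Overall mean = Σ (Nₕ/N)·x̄ₕ — weight by population share, not a simple average.
Σ Nₕx̄ₕ = 68181·84.7 + 81145·64.7 + 86010·69.1 + 68134·93.5 + 79378·103.8 + 76256·85.1 = 5774930.7 + 5250081.5 + 5943291 + 6370529 + 8239436.4 + 6489385.6 = 38067654.2.
Divide by N: 38067654.2 / 459104 = 82.9173... → 82.92.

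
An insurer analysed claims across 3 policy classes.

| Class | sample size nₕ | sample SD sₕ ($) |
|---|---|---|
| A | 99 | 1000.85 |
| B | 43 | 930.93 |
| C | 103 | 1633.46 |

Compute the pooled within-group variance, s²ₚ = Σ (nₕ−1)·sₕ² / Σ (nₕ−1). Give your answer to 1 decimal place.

1680664.0

A: (99−1)·1000.85² = 98·1001700.7225 = 98166670.805
B: (43−1)·930.93² = 42·866630.6649 = 36398487.9258
C: (103−1)·1633.46² = 102·2668191.5716 = 272155540.3032
Numerator = 406720699.034; denominator = Σ(nₕ−1) = 242.
s²ₚ = 406720699.034/242 = 1680664.046... → 1680664.0.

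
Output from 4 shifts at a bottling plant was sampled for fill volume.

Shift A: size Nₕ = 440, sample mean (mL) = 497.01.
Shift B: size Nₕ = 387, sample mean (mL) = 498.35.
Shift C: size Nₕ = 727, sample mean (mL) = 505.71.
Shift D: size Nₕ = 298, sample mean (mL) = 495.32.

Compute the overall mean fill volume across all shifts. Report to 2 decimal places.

500.43

N = 440 + 387 + 727 + 298 = 1852.
Overall mean = Σ (Nₕ/N)·x̄ₕ — weight by population share, not a simple average.
Σ Nₕx̄ₕ = 440·497.01 + 387·498.35 + 727·505.71 + 298·495.32 = 218684.4 + 192861.45 + 367651.17 + 147605.36 = 926802.38.
Divide by N: 926802.38 / 1852 = 500.4333... → 500.43.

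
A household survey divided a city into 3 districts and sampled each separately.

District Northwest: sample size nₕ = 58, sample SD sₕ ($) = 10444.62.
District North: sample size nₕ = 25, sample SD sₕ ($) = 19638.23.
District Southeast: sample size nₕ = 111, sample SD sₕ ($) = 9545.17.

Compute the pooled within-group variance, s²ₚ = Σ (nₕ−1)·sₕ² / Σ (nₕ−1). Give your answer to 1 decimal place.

Northwest: (58−1)·10444.62² = 57·109090086.9444 = 6218134955.8308
North: (25−1)·19638.23² = 24·385660077.5329 = 9255841860.7896
Southeast: (111−1)·9545.17² = 110·91110270.3289 = 10022129736.179
Numerator = 25496106552.7994; denominator = Σ(nₕ−1) = 191.
s²ₚ = 25496106552.7994/191 = 133487468.863... → 133487468.9.

133487468.9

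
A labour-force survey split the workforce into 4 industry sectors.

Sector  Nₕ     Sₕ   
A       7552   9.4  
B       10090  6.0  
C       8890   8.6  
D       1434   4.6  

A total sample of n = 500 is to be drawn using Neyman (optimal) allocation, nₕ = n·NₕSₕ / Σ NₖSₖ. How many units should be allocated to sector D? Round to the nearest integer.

15

Σ NₕSₕ = 7552·9.4 + 10090·6.0 + 8890·8.6 + 1434·4.6 = 214579.2.
Share for D: 6596.4/214579.2 = 0.03074.
n_D = 500 × 0.03074 = 15.371... → 15.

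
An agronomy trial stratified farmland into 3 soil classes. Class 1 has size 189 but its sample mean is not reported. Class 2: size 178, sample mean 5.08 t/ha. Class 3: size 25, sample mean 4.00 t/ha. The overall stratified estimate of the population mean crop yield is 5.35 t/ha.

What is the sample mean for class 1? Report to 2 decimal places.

Σ Nₕx̄ₕ = N·μ, so 189·x̄_1 = 392·5.35 − (178·5.08 + 25·4.00).
= 2097.2 − 1004.24 = 1092.96.
x̄_1 = 1092.96 / 189 = 5.7829... → 5.78.

5.78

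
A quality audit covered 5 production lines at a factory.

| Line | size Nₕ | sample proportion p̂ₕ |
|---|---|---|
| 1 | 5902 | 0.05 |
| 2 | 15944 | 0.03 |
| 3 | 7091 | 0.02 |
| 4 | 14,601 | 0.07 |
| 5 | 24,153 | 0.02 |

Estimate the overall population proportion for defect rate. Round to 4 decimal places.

Wₕ = Nₕ/N with N = 67691: 0.0872, 0.2355, 0.1048, 0.2157, 0.3568.
p̂_st = 0.0872·0.05 + 0.2355·0.03 + 0.1048·0.02 + 0.2157·0.07 + 0.3568·0.02 ≈ 0.035756... → 0.0358.

0.0358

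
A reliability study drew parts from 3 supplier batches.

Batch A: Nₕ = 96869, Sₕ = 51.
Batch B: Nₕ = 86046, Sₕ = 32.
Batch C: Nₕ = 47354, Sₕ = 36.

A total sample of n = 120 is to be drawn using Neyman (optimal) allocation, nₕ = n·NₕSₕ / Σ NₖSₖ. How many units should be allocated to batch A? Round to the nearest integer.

Σ NₕSₕ = 96869·51 + 86046·32 + 47354·36 = 9398535.
Share for A: 4940319/9398535 = 0.52565.
n_A = 120 × 0.52565 = 63.078... → 63.

63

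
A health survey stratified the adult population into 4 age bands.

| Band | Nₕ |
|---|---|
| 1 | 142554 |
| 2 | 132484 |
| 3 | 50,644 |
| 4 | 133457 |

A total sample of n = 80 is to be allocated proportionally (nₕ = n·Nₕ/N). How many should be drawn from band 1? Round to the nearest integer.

Share of band 1 = 142554/459139 = 0.31048.
Allocate 80 × 0.31048 = 24.838... → 25.

25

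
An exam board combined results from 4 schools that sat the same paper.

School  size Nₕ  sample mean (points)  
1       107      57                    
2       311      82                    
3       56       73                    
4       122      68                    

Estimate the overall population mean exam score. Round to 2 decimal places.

N = 596; weights Wₕ = Nₕ/N = (0.1795, 0.5218, 0.0940, 0.2047).
x̄_st = Σ Wₕ·x̄ₕ = 0.1795·57 + 0.5218·82 + 0.0940·73 + 0.2047·68 ≈ 73.8003...
→ 73.80.

73.80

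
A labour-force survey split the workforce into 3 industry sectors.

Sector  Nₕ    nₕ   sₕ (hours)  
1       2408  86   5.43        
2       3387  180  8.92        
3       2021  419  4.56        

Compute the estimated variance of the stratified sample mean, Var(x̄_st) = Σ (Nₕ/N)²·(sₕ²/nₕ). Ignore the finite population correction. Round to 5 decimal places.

N = 7816; Wₕ = Nₕ/N.
sector 1: (2408/7816)²·5.43²/86 = 0.03254206
sector 2: (3387/7816)²·8.92²/180 = 0.08300772
sector 3: (2021/7816)²·4.56²/419 = 0.00331802
Sum = 0.11886781 → 0.11887.

0.11887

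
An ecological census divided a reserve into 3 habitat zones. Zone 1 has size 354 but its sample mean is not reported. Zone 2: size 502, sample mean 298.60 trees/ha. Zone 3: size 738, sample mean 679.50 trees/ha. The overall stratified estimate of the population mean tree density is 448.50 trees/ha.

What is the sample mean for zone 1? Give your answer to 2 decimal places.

N = 354 + 502 + 738 = 1594.
Overall total = μ·N = 448.50·1594 = 714909.
Subtract the known strata: 502·298.60 + 738·679.50 = 651368.2.
Remaining total for zone 1: 714909 − 651368.2 = 63540.8.
Divide by its size: 63540.8 / 354 = 179.4938... → 179.49.

179.49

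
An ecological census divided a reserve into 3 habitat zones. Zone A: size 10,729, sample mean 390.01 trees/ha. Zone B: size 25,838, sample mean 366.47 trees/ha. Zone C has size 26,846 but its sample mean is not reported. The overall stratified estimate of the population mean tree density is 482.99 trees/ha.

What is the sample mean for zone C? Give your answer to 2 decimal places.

N = 10729 + 25838 + 26846 = 63413.
Overall total = μ·N = 482.99·63413 = 30627844.87.
Subtract the known strata: 10729·390.01 + 25838·366.47 = 13653269.15.
Remaining total for zone C: 30627844.87 − 13653269.15 = 16974575.72.
Divide by its size: 16974575.72 / 26846 = 632.2944... → 632.29.

632.29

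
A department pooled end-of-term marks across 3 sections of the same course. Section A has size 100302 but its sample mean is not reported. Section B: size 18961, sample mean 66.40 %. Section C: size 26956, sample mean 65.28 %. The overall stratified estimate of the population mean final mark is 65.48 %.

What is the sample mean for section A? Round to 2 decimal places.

65.36

Σ Nₕx̄ₕ = N·μ, so 100302·x̄_A = 146219·65.48 − (18961·66.40 + 26956·65.28).
= 9574420.12 − 3018698.08 = 6555722.04.
x̄_A = 6555722.04 / 100302 = 65.3598... → 65.36.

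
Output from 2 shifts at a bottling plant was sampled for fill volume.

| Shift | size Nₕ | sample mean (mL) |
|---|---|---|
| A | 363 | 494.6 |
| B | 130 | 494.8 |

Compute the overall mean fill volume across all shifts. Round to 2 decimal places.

494.65

x̄_st = (Σ Nₕx̄ₕ) / (Σ Nₕ) = (363·494.6 + 130·494.8) / 493
= 243863.8 / 493 = 494.6527... → 494.65.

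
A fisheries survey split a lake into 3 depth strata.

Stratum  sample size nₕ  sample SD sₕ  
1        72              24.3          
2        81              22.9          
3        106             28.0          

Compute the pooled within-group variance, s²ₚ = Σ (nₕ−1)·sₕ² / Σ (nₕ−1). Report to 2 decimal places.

649.21

Degrees of freedom: 71 + 80 + 105 = 256.
Σ(nₕ−1)sₕ² = 71·590.49 + 80·524.41 + 105·784 = 166197.59.
s²ₚ = 166197.59 / 256 = 649.2093... → 649.21.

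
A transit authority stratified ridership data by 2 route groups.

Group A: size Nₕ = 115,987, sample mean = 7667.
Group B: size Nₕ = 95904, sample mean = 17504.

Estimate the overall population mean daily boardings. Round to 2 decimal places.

N = 211891; weights Wₕ = Nₕ/N = (0.5474, 0.4526).
x̄_st = Σ Wₕ·x̄ₕ = 0.5474·7667 + 0.4526·17504 ≈ 12119.3252...
→ 12119.33.

12119.33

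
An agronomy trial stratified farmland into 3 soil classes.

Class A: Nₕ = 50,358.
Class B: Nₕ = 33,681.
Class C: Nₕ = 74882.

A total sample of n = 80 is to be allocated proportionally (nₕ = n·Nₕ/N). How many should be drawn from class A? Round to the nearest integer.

Share of class A = 50358/158921 = 0.31687.
Allocate 80 × 0.31687 = 25.350... → 25.

25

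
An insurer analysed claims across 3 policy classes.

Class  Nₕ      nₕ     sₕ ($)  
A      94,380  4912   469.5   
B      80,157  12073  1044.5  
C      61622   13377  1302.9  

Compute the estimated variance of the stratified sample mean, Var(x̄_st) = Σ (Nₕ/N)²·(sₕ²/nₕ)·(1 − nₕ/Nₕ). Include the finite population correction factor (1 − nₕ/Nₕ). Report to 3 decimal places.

N = 236159; Wₕ = Nₕ/N.
class A: (94380/236159)²·469.5²/4912·(1 − 4912/94380) = 6.794407
class B: (80157/236159)²·1044.5²/12073·(1 − 12073/80157) = 8.842584
class C: (61622/236159)²·1302.9²/13377·(1 − 13377/61622) = 6.764607
Sum = 22.401597 → 22.402.

22.402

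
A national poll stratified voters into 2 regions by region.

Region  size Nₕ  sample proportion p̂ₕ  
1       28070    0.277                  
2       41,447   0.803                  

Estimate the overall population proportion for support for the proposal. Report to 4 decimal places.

Wₕ = Nₕ/N with N = 69517: 0.4038, 0.5962.
p̂_st = 0.4038·0.277 + 0.5962·0.803 ≈ 0.590608... → 0.5906.

0.5906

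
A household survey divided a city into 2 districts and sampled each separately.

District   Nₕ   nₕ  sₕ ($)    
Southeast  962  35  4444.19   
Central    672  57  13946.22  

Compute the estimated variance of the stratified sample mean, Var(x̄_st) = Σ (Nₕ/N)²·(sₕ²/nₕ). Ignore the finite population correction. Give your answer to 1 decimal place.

N = 1634; Wₕ = Nₕ/N.
district Southeast: (962/1634)²·4444.19²/35 = 195597.4691
district Central: (672/1634)²·13946.22²/57 = 577128.6175
Sum = 772726.0866 → 772726.1.

772726.1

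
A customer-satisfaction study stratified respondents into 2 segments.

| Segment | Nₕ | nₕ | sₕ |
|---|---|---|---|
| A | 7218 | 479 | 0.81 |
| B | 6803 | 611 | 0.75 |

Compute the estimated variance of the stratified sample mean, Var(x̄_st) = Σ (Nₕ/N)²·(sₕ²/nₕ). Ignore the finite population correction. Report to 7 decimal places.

N = 14021. Term for each stratum: Wₕ²sₕ²/nₕ.
Var(x̄_st) = 0.0003630031 + 0.0002167326 = 0.0005797357 → 0.0005797.

0.0005797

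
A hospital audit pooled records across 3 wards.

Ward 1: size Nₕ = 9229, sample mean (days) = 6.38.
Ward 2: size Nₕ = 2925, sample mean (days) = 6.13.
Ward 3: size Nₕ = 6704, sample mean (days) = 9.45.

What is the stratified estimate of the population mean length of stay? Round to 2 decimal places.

N = 18858; weights Wₕ = Nₕ/N = (0.4894, 0.1551, 0.3555).
x̄_st = Σ Wₕ·x̄ₕ = 0.4894·6.38 + 0.1551·6.13 + 0.3555·9.45 ≈ 7.4326...
→ 7.43.

7.43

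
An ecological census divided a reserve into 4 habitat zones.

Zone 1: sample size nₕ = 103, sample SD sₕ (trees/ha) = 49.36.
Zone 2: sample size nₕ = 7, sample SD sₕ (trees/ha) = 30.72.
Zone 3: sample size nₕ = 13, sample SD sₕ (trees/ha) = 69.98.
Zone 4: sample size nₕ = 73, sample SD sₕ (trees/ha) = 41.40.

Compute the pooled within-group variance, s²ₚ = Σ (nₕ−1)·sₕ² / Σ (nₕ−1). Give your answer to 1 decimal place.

Degrees of freedom: 102 + 6 + 12 + 72 = 192.
Σ(nₕ−1)sₕ² = 102·2436.4096 + 6·943.7184 + 12·4897.2004 + 72·1713.96 = 436347.6144.
s²ₚ = 436347.6144 / 192 = 2272.644... → 2272.6.

2272.6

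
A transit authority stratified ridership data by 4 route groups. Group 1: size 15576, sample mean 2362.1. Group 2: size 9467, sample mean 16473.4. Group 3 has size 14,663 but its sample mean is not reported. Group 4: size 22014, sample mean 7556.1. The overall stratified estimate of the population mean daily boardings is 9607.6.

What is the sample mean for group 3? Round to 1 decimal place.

Σ Nₕx̄ₕ = N·μ, so 14663·x̄_3 = 61720·9607.6 − (15576·2362.1 + 9467·16473.4 + 22014·7556.1).
= 592981072 − 359085732.8 = 233895339.2.
x̄_3 = 233895339.2 / 14663 = 15951.397... → 15951.4.

15951.4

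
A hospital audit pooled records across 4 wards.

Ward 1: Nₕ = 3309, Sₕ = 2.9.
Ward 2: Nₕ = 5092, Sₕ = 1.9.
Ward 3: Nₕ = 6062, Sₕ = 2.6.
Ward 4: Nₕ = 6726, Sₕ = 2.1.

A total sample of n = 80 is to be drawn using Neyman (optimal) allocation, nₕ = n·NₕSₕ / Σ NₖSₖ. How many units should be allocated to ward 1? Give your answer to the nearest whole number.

Σ NₕSₕ = 3309·2.9 + 5092·1.9 + 6062·2.6 + 6726·2.1 = 49156.7.
Share for 1: 9596.1/49156.7 = 0.19521.
n_1 = 80 × 0.19521 = 15.617... → 16.

16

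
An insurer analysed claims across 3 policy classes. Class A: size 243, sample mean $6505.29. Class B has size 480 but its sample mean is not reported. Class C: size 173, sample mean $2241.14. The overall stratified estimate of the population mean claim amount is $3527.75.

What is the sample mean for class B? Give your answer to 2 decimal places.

2484.09

Σ Nₕx̄ₕ = N·μ, so 480·x̄_B = 896·3527.75 − (243·6505.29 + 173·2241.14).
= 3160864 − 1968502.69 = 1192361.31.
x̄_B = 1192361.31 / 480 = 2484.0861... → 2484.09.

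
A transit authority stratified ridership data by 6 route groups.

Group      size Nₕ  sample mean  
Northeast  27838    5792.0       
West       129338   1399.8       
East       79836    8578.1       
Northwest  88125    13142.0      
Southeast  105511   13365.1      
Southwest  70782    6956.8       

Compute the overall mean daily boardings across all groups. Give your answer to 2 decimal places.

x̄_st = (Σ Nₕx̄ₕ) / (Σ Nₕ) = (27838·5792.0 + 129338·1399.8 + 79836·8578.1 + 88125·13142.0 + 105511·13365.1 + 70782·6956.8) / 501430
= 4087846253.7 / 501430 = 8152.3767... → 8152.38.

8152.38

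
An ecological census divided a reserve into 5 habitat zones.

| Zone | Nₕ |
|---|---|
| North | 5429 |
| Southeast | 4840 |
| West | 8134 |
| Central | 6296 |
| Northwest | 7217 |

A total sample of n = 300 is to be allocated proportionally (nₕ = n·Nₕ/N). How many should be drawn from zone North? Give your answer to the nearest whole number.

51

Share of zone North = 5429/31916 = 0.17010.
Allocate 300 × 0.17010 = 51.031... → 51.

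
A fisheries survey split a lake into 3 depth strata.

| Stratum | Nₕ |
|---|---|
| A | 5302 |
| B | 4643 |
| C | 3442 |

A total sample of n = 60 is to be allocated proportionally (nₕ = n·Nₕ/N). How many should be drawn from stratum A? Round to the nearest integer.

N = 5302 + 4643 + 3442 = 13387.
n_A = 60·5302/13387 = 23.763... → 24.

24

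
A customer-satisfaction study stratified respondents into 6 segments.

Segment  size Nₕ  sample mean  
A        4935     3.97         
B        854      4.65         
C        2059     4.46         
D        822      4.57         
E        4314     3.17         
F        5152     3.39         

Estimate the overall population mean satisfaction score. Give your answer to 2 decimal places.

3.73

N = 4935 + 854 + 2059 + 822 + 4314 + 5152 = 18136.
Weight each subgroup mean by Nₕ/N and sum.
Σ Nₕx̄ₕ = 4935·3.97 + 854·4.65 + 2059·4.46 + 822·4.57 + 4314·3.17 + 5152·3.39 = 19591.95 + 3971.1 + 9183.14 + 3756.54 + 13675.38 + 17465.28 = 67643.39.
Divide by N: 67643.39 / 18136 = 3.7298... → 3.73.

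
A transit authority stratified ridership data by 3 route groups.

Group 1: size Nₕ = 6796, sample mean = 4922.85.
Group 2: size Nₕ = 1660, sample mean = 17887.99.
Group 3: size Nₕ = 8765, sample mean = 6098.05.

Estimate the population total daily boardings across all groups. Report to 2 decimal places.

116599160.25

Population total = Σ Nₕ·x̄ₕ (each stratum's size times its mean).
6796·4922.85 + 1660·17887.99 + 8765·6098.05 = 33455688.6 + 29694063.4 + 53449408.25 = 116599160.25.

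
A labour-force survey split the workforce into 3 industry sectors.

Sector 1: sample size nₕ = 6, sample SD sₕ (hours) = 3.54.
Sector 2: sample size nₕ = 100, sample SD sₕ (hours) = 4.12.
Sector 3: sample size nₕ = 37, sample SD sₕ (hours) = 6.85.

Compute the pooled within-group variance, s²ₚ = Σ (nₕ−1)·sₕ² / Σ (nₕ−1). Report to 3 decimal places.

Degrees of freedom: 5 + 99 + 36 = 140.
Σ(nₕ−1)sₕ² = 5·12.5316 + 99·16.9744 + 36·46.9225 = 3432.3336.
s²ₚ = 3432.3336 / 140 = 24.51667... → 24.517.

24.517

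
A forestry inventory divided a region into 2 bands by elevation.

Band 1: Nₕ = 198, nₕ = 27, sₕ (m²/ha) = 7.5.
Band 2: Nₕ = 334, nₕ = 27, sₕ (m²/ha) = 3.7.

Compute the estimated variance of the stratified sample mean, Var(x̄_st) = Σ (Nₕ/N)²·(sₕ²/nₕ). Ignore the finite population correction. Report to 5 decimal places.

0.48843

N = 532. Term for each stratum: Wₕ²sₕ²/nₕ.
Var(x̄_st) = 0.28857977 + 0.19985239 = 0.48843216 → 0.48843.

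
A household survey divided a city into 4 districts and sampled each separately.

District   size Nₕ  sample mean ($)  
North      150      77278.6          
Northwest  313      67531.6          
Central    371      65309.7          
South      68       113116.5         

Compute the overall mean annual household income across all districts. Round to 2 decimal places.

71675.17

x̄_st = (Σ Nₕx̄ₕ) / (Σ Nₕ) = (150·77278.6 + 313·67531.6 + 371·65309.7 + 68·113116.5) / 902
= 64651001.5 / 902 = 71675.1680... → 71675.17.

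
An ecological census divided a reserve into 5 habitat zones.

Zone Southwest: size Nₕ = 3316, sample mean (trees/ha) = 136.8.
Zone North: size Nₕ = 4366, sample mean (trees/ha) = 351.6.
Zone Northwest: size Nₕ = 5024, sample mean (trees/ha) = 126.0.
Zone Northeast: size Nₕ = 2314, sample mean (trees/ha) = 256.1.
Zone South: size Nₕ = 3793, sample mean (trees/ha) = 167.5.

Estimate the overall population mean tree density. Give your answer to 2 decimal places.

204.63

x̄_st = (Σ Nₕx̄ₕ) / (Σ Nₕ) = (3316·136.8 + 4366·351.6 + 5024·126.0 + 2314·256.1 + 3793·167.5) / 18813
= 3849681.3 / 18813 = 204.6288... → 204.63.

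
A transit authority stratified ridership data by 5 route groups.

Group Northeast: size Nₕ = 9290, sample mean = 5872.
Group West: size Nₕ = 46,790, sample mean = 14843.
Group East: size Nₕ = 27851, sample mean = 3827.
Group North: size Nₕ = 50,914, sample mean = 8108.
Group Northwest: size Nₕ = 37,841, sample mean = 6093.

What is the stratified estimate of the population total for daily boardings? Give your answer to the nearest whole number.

Northeast: 9290·5872 = 54550880
West: 46790·14843 = 694503970
East: 27851·3827 = 106585777
North: 50914·8108 = 412810712
Northwest: 37841·6093 = 230565213
τ̂ = Σ Nₕx̄ₕ = 1499016552.

1499016552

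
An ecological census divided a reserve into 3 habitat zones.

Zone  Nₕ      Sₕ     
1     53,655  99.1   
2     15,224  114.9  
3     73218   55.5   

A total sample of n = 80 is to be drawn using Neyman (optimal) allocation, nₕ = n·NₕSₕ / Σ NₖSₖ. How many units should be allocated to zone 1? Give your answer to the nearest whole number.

Σ NₕSₕ = 53655·99.1 + 15224·114.9 + 73218·55.5 = 11130047.1.
Share for 1: 5317210.5/11130047.1 = 0.47773.
n_1 = 80 × 0.47773 = 38.219... → 38.

38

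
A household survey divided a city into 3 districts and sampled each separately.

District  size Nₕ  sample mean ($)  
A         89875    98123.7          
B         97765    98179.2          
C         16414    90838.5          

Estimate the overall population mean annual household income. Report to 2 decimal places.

97564.27

N = 204054; weights Wₕ = Nₕ/N = (0.4404, 0.4791, 0.0804).
x̄_st = Σ Wₕ·x̄ₕ = 0.4404·98123.7 + 0.4791·98179.2 + 0.0804·90838.5 ≈ 97564.2730...
→ 97564.27.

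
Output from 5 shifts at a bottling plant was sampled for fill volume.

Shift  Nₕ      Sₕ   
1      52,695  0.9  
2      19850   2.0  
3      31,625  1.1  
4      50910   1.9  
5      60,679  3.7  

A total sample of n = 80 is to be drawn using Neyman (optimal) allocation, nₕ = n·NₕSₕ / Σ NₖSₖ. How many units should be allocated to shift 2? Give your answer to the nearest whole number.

7

Σ NₕSₕ = 52695·0.9 + 19850·2.0 + 31625·1.1 + 50910·1.9 + 60679·3.7 = 443154.3.
Share for 2: 39700/443154.3 = 0.08959.
n_2 = 80 × 0.08959 = 7.167... → 7.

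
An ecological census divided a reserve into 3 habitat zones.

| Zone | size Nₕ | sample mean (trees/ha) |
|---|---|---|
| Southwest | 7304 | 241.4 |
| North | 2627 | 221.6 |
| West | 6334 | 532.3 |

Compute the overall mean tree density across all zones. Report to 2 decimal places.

N = 16265; weights Wₕ = Nₕ/N = (0.4491, 0.1615, 0.3894).
x̄_st = Σ Wₕ·x̄ₕ = 0.4491·241.4 + 0.1615·221.6 + 0.3894·532.3 ≈ 351.4858...
→ 351.49.

351.49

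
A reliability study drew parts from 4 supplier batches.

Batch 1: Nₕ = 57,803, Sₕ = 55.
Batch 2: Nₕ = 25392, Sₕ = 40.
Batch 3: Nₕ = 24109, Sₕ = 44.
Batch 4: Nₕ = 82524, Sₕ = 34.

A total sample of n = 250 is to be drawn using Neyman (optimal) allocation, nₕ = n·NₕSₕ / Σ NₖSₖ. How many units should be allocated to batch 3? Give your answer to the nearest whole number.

1: NₕSₕ = 57803·55 = 3179165
2: NₕSₕ = 25392·40 = 1015680
3: NₕSₕ = 24109·44 = 1060796
4: NₕSₕ = 82524·34 = 2805816
Σ NₕSₕ = 8061457.
n_3 = 250·1060796/8061457 = 32.897... → 33.

33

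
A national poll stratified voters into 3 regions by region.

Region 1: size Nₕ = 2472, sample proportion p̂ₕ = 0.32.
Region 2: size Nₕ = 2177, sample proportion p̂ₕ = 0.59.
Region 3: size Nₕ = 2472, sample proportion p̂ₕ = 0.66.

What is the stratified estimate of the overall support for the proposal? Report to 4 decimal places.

N = 2472 + 2177 + 2472 = 7121.
Overall proportion = Σ (Nₕ/N)·p̂ₕ.
Σ Nₕp̂ₕ = 791.04 + 1284.43 + 1631.52 = 3706.99.
3706.99 / 7121 = 0.520572... → 0.5206.

0.5206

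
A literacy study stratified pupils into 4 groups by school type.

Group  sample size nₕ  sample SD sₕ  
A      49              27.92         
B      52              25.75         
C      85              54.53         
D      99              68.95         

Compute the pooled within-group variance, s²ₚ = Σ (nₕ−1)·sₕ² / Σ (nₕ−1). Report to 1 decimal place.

2800.4

A: (49−1)·27.92² = 48·779.5264 = 37417.2672
B: (52−1)·25.75² = 51·663.0625 = 33816.1875
C: (85−1)·54.53² = 84·2973.5209 = 249775.7556
D: (99−1)·68.95² = 98·4754.1025 = 465902.045
Numerator = 786911.2553; denominator = Σ(nₕ−1) = 281.
s²ₚ = 786911.2553/281 = 2800.396... → 2800.4.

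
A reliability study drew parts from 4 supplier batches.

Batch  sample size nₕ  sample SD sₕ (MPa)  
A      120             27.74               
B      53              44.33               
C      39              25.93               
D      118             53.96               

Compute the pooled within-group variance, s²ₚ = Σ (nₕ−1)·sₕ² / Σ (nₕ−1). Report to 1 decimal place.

Degrees of freedom: 119 + 52 + 38 + 117 = 326.
Σ(nₕ−1)sₕ² = 119·769.5076 + 52·1965.1489 + 38·672.3649 + 117·2911.6816 = 559975.7606.
s²ₚ = 559975.7606 / 326 = 1717.717... → 1717.7.

1717.7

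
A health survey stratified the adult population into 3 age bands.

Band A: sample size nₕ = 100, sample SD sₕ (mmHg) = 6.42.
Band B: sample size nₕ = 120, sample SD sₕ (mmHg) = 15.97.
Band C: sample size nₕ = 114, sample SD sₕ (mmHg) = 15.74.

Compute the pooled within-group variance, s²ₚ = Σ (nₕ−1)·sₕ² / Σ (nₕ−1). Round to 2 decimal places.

A: (100−1)·6.42² = 99·41.2164 = 4080.4236
B: (120−1)·15.97² = 119·255.0409 = 30349.8671
C: (114−1)·15.74² = 113·247.7476 = 27995.4788
Numerator = 62425.7695; denominator = Σ(nₕ−1) = 331.
s²ₚ = 62425.7695/331 = 188.5975... → 188.60.

188.60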